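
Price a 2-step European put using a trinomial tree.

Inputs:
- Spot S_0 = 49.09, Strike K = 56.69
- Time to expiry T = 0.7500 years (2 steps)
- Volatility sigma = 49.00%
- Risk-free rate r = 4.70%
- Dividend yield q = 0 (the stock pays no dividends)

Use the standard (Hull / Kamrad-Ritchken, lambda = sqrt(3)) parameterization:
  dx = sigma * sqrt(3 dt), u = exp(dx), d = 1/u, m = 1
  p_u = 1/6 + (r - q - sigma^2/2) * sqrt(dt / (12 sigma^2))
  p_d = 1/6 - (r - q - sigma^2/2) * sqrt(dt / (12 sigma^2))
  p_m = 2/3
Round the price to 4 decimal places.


dt = T/N = 0.375000; dx = sigma*sqrt(3*dt) = 0.519723
u = exp(dx) = 1.681563; d = 1/u = 0.594685
p_u = 0.140313, p_m = 0.666667, p_d = 0.193021
Discount per step: exp(-r*dt) = 0.982529
Stock lattice S(k, j) with j the centered position index:
  k=0: S(0,+0) = 49.0900
  k=1: S(1,-1) = 29.1931; S(1,+0) = 49.0900; S(1,+1) = 82.5479
  k=2: S(2,-2) = 17.3607; S(2,-1) = 29.1931; S(2,+0) = 49.0900; S(2,+1) = 82.5479; S(2,+2) = 138.8095
Terminal payoffs V(N, j) = max(K - S_T, 0):
  V(2,-2) = 39.329311; V(2,-1) = 27.496915; V(2,+0) = 7.600000; V(2,+1) = 0.000000; V(2,+2) = 0.000000
Backward induction: V(k, j) = exp(-r*dt) * [p_u * V(k+1, j+1) + p_m * V(k+1, j) + p_d * V(k+1, j-1)]
  V(1,-1) = exp(-r*dt) * [p_u*7.600000 + p_m*27.496915 + p_d*39.329311] = 26.517514
  V(1,+0) = exp(-r*dt) * [p_u*0.000000 + p_m*7.600000 + p_d*27.496915] = 10.192902
  V(1,+1) = exp(-r*dt) * [p_u*0.000000 + p_m*0.000000 + p_d*7.600000] = 1.441330
  V(0,+0) = exp(-r*dt) * [p_u*1.441330 + p_m*10.192902 + p_d*26.517514] = 11.904264

Answer: Price = V(0,0) = 11.9043


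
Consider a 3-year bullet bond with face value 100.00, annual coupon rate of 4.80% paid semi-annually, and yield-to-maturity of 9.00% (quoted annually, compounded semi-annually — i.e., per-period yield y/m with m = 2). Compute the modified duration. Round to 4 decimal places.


Coupon per period c = face * coupon_rate / m = 2.400000
Periods per year m = 2; per-period yield y/m = 0.045000
Number of cashflows N = 6
Cashflows (t years, CF_t, discount factor 1/(1+y/m)^(m*t), PV):
  t = 0.5000: CF_t = 2.400000, DF = 0.956938, PV = 2.296651
  t = 1.0000: CF_t = 2.400000, DF = 0.915730, PV = 2.197752
  t = 1.5000: CF_t = 2.400000, DF = 0.876297, PV = 2.103112
  t = 2.0000: CF_t = 2.400000, DF = 0.838561, PV = 2.012547
  t = 2.5000: CF_t = 2.400000, DF = 0.802451, PV = 1.925883
  t = 3.0000: CF_t = 102.400000, DF = 0.767896, PV = 78.632524
Price P = sum_t PV_t = 89.168468
First compute Macaulay numerator sum_t t * PV_t:
  t * PV_t at t = 0.5000: 1.148325
  t * PV_t at t = 1.0000: 2.197752
  t * PV_t at t = 1.5000: 3.154668
  t * PV_t at t = 2.0000: 4.025094
  t * PV_t at t = 2.5000: 4.814706
  t * PV_t at t = 3.0000: 235.897571
Macaulay duration D = 251.238117 / 89.168468 = 2.817567
Modified duration = D / (1 + y/m) = 2.817567 / (1 + 0.045000) = 2.696236

Answer: Modified duration = 2.6962


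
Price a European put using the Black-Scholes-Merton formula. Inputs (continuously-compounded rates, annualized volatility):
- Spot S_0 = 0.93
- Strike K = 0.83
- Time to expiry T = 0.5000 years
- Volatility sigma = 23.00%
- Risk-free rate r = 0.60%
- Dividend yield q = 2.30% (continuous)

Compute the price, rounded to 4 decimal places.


d1 = (ln(S/K) + (r - q + 0.5*sigma^2) * T) / (sigma * sqrt(T)) = 0.72852834
d2 = d1 - sigma * sqrt(T) = 0.56589378
exp(-rT) = 0.99700450; exp(-qT) = 0.98856587
P = K * exp(-rT) * N(-d2) - S_0 * exp(-qT) * N(-d1)
N(-d1) = 0.23314511; N(-d2) = 0.28573300
P = 0.8300 * 0.99700450 * 0.28573300 - 0.9300 * 0.98856587 * 0.23314511 = 0.0221

Answer: Price = 0.0221


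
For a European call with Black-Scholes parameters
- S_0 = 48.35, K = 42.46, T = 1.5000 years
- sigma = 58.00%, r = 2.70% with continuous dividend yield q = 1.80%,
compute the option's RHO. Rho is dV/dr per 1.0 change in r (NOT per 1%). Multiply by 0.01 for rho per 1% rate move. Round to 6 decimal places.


d1 = 0.5570530546; d2 = -0.1532989708
phi(d1) = 0.3416075942; exp(-qT) = 0.9733612415; exp(-rT) = 0.9603091645
N(d2) = 0.4390812561
Rho = K*T*exp(-rT)*N(d2) = 42.4600 * 1.5000 * 0.9603091645 * 0.4390812561 = 26.855128

Answer: Rho = 26.855128


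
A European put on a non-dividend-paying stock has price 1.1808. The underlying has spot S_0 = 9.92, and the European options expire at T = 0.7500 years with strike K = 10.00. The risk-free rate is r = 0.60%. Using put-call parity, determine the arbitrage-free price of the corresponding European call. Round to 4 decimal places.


Put-call parity: C - P = S_0 * exp(-qT) - K * exp(-rT).
S_0 * exp(-qT) = 9.9200 * 1.00000000 = 9.92000000
K * exp(-rT) = 10.0000 * 0.99551011 = 9.95510110
C = P + S*exp(-qT) - K*exp(-rT)
C = 1.1808 + 9.92000000 - 9.95510110 = 1.1457

Answer: Call price = 1.1457


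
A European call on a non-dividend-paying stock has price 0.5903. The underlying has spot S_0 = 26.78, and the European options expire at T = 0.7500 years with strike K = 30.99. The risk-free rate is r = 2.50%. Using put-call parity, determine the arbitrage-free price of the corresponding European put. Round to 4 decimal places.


Put-call parity: C - P = S_0 * exp(-qT) - K * exp(-rT).
S_0 * exp(-qT) = 26.7800 * 1.00000000 = 26.78000000
K * exp(-rT) = 30.9900 * 0.98142469 = 30.41435107
P = C - S*exp(-qT) + K*exp(-rT)
P = 0.5903 - 26.78000000 + 30.41435107 = 4.2247

Answer: Put price = 4.2247


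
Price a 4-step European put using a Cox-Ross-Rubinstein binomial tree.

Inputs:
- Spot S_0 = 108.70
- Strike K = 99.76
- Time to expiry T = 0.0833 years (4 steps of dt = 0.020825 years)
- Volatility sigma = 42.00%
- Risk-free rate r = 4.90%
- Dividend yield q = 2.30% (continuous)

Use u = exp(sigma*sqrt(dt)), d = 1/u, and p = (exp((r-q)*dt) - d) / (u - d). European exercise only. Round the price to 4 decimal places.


dt = T/N = 0.020825
u = exp(sigma*sqrt(dt)) = 1.062484; d = 1/u = 0.941191
p = (exp((r-q)*dt) - d) / (u - d) = 0.489317
Discount per step: exp(-r*dt) = 0.998980
Stock lattice S(k, i) with i counting down-moves:
  k=0: S(0,0) = 108.7000
  k=1: S(1,0) = 115.4920; S(1,1) = 102.3074
  k=2: S(2,0) = 122.7084; S(2,1) = 108.7000; S(2,2) = 96.2908
  k=3: S(3,0) = 130.3758; S(3,1) = 115.4920; S(3,2) = 102.3074; S(3,3) = 90.6280
  k=4: S(4,0) = 138.5222; S(4,1) = 122.7084; S(4,2) = 108.7000; S(4,3) = 96.2908; S(4,4) = 85.2982
Terminal payoffs V(N, i) = max(K - S_T, 0):
  V(4,0) = 0.000000; V(4,1) = 0.000000; V(4,2) = 0.000000; V(4,3) = 3.469228; V(4,4) = 14.461814
Backward induction: V(k, i) = exp(-r*dt) * [p * V(k+1, i) + (1-p) * V(k+1, i+1)].
  V(3,0) = exp(-r*dt) * [p*0.000000 + (1-p)*0.000000] = 0.000000
  V(3,1) = exp(-r*dt) * [p*0.000000 + (1-p)*0.000000] = 0.000000
  V(3,2) = exp(-r*dt) * [p*0.000000 + (1-p)*3.469228] = 1.769867
  V(3,3) = exp(-r*dt) * [p*3.469228 + (1-p)*14.461814] = 9.073687
  V(2,0) = exp(-r*dt) * [p*0.000000 + (1-p)*0.000000] = 0.000000
  V(2,1) = exp(-r*dt) * [p*0.000000 + (1-p)*1.769867] = 0.902919
  V(2,2) = exp(-r*dt) * [p*1.769867 + (1-p)*9.073687] = 5.494192
  V(1,0) = exp(-r*dt) * [p*0.000000 + (1-p)*0.902919] = 0.460635
  V(1,1) = exp(-r*dt) * [p*0.902919 + (1-p)*5.494192] = 3.244290
  V(0,0) = exp(-r*dt) * [p*0.460635 + (1-p)*3.244290] = 1.880279

Answer: Price = V(0,0) = 1.8803


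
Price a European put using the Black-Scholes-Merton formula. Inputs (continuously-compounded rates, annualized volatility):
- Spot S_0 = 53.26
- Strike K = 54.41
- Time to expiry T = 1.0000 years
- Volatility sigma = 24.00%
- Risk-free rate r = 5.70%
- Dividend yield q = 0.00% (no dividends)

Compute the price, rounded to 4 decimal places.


Answer: Price = 4.1206

Derivation:
d1 = (ln(S/K) + (r - q + 0.5*sigma^2) * T) / (sigma * sqrt(T)) = 0.26849008
d2 = d1 - sigma * sqrt(T) = 0.02849008
exp(-rT) = 0.94459407; exp(-qT) = 1.00000000
P = K * exp(-rT) * N(-d2) - S_0 * exp(-qT) * N(-d1)
N(-d1) = 0.39416105; N(-d2) = 0.48863564
P = 54.4100 * 0.94459407 * 0.48863564 - 53.2600 * 1.00000000 * 0.39416105 = 4.1206


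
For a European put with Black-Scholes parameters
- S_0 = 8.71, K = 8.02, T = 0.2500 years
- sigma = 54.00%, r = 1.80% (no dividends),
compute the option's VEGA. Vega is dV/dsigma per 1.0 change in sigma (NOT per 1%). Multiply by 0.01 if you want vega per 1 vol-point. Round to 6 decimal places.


d1 = 0.4573458111; d2 = 0.1873458111
phi(d1) = 0.3593274718; exp(-qT) = 1.0000000000; exp(-rT) = 0.9955101098
Vega = S * exp(-qT) * phi(d1) * sqrt(T) = 8.7100 * 1.0000000000 * 0.3593274718 * 0.5000000000 = 1.564871

Answer: Vega = 1.564871


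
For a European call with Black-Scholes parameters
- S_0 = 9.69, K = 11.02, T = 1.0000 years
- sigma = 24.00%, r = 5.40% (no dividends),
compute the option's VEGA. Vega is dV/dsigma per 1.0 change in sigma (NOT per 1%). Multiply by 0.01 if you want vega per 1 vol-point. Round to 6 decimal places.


Answer: Vega = 3.795945

Derivation:
d1 = -0.1909057409; d2 = -0.4309057409
phi(d1) = 0.3917383901; exp(-qT) = 1.0000000000; exp(-rT) = 0.9474321065
Vega = S * exp(-qT) * phi(d1) * sqrt(T) = 9.6900 * 1.0000000000 * 0.3917383901 * 1.0000000000 = 3.795945


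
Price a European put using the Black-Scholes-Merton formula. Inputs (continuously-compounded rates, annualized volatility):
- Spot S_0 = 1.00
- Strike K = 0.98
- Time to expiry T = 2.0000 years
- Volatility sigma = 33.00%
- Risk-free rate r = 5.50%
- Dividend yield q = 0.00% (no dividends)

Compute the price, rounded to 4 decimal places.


Answer: Price = 0.1188

Derivation:
d1 = (ln(S/K) + (r - q + 0.5*sigma^2) * T) / (sigma * sqrt(T)) = 0.51233681
d2 = d1 - sigma * sqrt(T) = 0.04564633
exp(-rT) = 0.89583414; exp(-qT) = 1.00000000
P = K * exp(-rT) * N(-d2) - S_0 * exp(-qT) * N(-d1)
N(-d1) = 0.30420766; N(-d2) = 0.48179607
P = 0.9800 * 0.89583414 * 0.48179607 - 1.0000 * 1.00000000 * 0.30420766 = 0.1188


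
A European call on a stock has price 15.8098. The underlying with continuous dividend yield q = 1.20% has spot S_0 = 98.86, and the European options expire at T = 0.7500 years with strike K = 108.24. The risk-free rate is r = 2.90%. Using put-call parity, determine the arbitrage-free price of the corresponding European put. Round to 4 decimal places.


Put-call parity: C - P = S_0 * exp(-qT) - K * exp(-rT).
S_0 * exp(-qT) = 98.8600 * 0.99104038 = 97.97425185
K * exp(-rT) = 108.2400 * 0.97848483 = 105.91119753
P = C - S*exp(-qT) + K*exp(-rT)
P = 15.8098 - 97.97425185 + 105.91119753 = 23.7467

Answer: Put price = 23.7467


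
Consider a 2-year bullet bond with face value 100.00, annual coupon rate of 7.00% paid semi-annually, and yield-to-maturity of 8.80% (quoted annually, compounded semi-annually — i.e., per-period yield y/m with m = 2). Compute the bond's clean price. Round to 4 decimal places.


Coupon per period c = face * coupon_rate / m = 3.500000
Periods per year m = 2; per-period yield y/m = 0.044000
Number of cashflows N = 4
Cashflows (t years, CF_t, discount factor 1/(1+y/m)^(m*t), PV):
  t = 0.5000: CF_t = 3.500000, DF = 0.957854, PV = 3.352490
  t = 1.0000: CF_t = 3.500000, DF = 0.917485, PV = 3.211198
  t = 1.5000: CF_t = 3.500000, DF = 0.878817, PV = 3.075860
  t = 2.0000: CF_t = 103.500000, DF = 0.841779, PV = 87.124110
Price P = sum_t PV_t = 96.763658

Answer: Price = 96.7637


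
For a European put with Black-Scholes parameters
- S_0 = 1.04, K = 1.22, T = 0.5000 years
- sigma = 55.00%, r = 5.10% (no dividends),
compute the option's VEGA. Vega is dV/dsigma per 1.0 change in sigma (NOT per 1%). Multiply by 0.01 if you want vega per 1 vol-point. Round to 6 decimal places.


d1 = -0.1504341279; d2 = -0.5393428576
phi(d1) = 0.3944536064; exp(-qT) = 1.0000000000; exp(-rT) = 0.9748223790
Vega = S * exp(-qT) * phi(d1) * sqrt(T) = 1.0400 * 1.0000000000 * 0.3944536064 * 0.7071067812 = 0.290078

Answer: Vega = 0.290078


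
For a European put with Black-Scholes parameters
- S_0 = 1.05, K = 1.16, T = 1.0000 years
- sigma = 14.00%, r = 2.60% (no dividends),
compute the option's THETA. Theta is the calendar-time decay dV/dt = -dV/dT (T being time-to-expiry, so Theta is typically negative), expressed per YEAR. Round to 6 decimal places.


Answer: Theta = -0.005141

Derivation:
d1 = -0.4559274353; d2 = -0.5959274353
phi(d1) = 0.3595602772; exp(-qT) = 1.0000000000; exp(-rT) = 0.9743350896
Theta = -S*exp(-qT)*phi(d1)*sigma/(2*sqrt(T)) + r*K*exp(-rT)*N(-d2) - q*S*exp(-qT)*N(-d1)
N(-d1) = 0.6757789200; N(-d2) = 0.7243881479; sqrt(T) = 1.0000000000
Term 1 = -1.0500 * 1.0000000000 * 0.3595602772 * 0.1400 / (2 * 1.0000000000) = -0.0264276804
Term 2 = 0.0260 * 1.1600 * 0.9743350896 * 0.7243881479 = 0.0212868312
Term 3 = 0 (no dividend yield, q = 0)
Theta = -0.0264276804 + (0.0212868312) + (0.0000000000) = -0.005141


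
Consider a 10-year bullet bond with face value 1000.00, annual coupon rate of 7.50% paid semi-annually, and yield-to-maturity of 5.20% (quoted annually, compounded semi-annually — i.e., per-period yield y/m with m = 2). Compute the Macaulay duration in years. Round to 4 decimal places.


Coupon per period c = face * coupon_rate / m = 37.500000
Periods per year m = 2; per-period yield y/m = 0.026000
Number of cashflows N = 20
Cashflows (t years, CF_t, discount factor 1/(1+y/m)^(m*t), PV):
  t = 0.5000: CF_t = 37.500000, DF = 0.974659, PV = 36.549708
  t = 1.0000: CF_t = 37.500000, DF = 0.949960, PV = 35.623497
  t = 1.5000: CF_t = 37.500000, DF = 0.925887, PV = 34.720757
  t = 2.0000: CF_t = 37.500000, DF = 0.902424, PV = 33.840894
  t = 2.5000: CF_t = 37.500000, DF = 0.879555, PV = 32.983327
  t = 3.0000: CF_t = 37.500000, DF = 0.857266, PV = 32.147492
  t = 3.5000: CF_t = 37.500000, DF = 0.835542, PV = 31.332839
  t = 4.0000: CF_t = 37.500000, DF = 0.814369, PV = 30.538829
  t = 4.5000: CF_t = 37.500000, DF = 0.793732, PV = 29.764941
  t = 5.0000: CF_t = 37.500000, DF = 0.773618, PV = 29.010663
  t = 5.5000: CF_t = 37.500000, DF = 0.754013, PV = 28.275500
  t = 6.0000: CF_t = 37.500000, DF = 0.734906, PV = 27.558967
  t = 6.5000: CF_t = 37.500000, DF = 0.716282, PV = 26.860592
  t = 7.0000: CF_t = 37.500000, DF = 0.698131, PV = 26.179914
  t = 7.5000: CF_t = 37.500000, DF = 0.680440, PV = 25.516485
  t = 8.0000: CF_t = 37.500000, DF = 0.663197, PV = 24.869869
  t = 8.5000: CF_t = 37.500000, DF = 0.646390, PV = 24.239638
  t = 9.0000: CF_t = 37.500000, DF = 0.630010, PV = 23.625378
  t = 9.5000: CF_t = 37.500000, DF = 0.614045, PV = 23.026685
  t = 10.0000: CF_t = 1037.500000, DF = 0.598484, PV = 620.927493
Price P = sum_t PV_t = 1177.593469
Macaulay numerator sum_t t * PV_t:
  t * PV_t at t = 0.5000: 18.274854
  t * PV_t at t = 1.0000: 35.623497
  t * PV_t at t = 1.5000: 52.081136
  t * PV_t at t = 2.0000: 67.681788
  t * PV_t at t = 2.5000: 82.458318
  t * PV_t at t = 3.0000: 96.442477
  t * PV_t at t = 3.5000: 109.664935
  t * PV_t at t = 4.0000: 122.155316
  t * PV_t at t = 4.5000: 133.942233
  t * PV_t at t = 5.0000: 145.053317
  t * PV_t at t = 5.5000: 155.515252
  t * PV_t at t = 6.0000: 165.353803
  t * PV_t at t = 6.5000: 174.593847
  t * PV_t at t = 7.0000: 183.259399
  t * PV_t at t = 7.5000: 191.373641
  t * PV_t at t = 8.0000: 198.958951
  t * PV_t at t = 8.5000: 206.036925
  t * PV_t at t = 9.0000: 212.628406
  t * PV_t at t = 9.5000: 218.753504
  t * PV_t at t = 10.0000: 6209.274933
Macaulay duration D = (sum_t t * PV_t) / P = 8779.126531 / 1177.593469 = 7.455142

Answer: Macaulay duration = 7.4551 years


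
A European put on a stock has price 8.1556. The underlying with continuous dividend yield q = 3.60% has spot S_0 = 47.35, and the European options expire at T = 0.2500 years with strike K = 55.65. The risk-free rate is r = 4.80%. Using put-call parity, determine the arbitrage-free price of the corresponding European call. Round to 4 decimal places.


Put-call parity: C - P = S_0 * exp(-qT) - K * exp(-rT).
S_0 * exp(-qT) = 47.3500 * 0.99104038 = 46.92576193
K * exp(-rT) = 55.6500 * 0.98807171 = 54.98619082
C = P + S*exp(-qT) - K*exp(-rT)
C = 8.1556 + 46.92576193 - 54.98619082 = 0.0952

Answer: Call price = 0.0952


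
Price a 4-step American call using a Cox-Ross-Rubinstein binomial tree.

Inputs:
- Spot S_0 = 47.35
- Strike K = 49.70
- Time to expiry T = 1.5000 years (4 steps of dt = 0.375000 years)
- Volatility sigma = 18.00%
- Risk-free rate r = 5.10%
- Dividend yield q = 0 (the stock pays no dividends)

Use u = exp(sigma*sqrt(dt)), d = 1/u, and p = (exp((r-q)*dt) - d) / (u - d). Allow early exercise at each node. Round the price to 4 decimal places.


dt = T/N = 0.375000
u = exp(sigma*sqrt(dt)) = 1.116532; d = 1/u = 0.895631
p = (exp((r-q)*dt) - d) / (u - d) = 0.559882
Discount per step: exp(-r*dt) = 0.981057
Stock lattice S(k, i) with i counting down-moves:
  k=0: S(0,0) = 47.3500
  k=1: S(1,0) = 52.8678; S(1,1) = 42.4081
  k=2: S(2,0) = 59.0285; S(2,1) = 47.3500; S(2,2) = 37.9820
  k=3: S(3,0) = 65.9072; S(3,1) = 52.8678; S(3,2) = 42.4081; S(3,3) = 34.0179
  k=4: S(4,0) = 73.5875; S(4,1) = 59.0285; S(4,2) = 47.3500; S(4,3) = 37.9820; S(4,4) = 30.4674
Terminal payoffs V(N, i) = max(S_T - K, 0):
  V(4,0) = 23.887485; V(4,1) = 9.328531; V(4,2) = 0.000000; V(4,3) = 0.000000; V(4,4) = 0.000000
Backward induction: V(k, i) = exp(-r*dt) * [p * V(k+1, i) + (1-p) * V(k+1, i+1)]; then take max(V_cont, immediate exercise) for American.
  V(3,0) = exp(-r*dt) * [p*23.887485 + (1-p)*9.328531] = 17.148697; exercise = 16.207216; V(3,0) = max -> 17.148697
  V(3,1) = exp(-r*dt) * [p*9.328531 + (1-p)*0.000000] = 5.123935; exercise = 3.167768; V(3,1) = max -> 5.123935
  V(3,2) = exp(-r*dt) * [p*0.000000 + (1-p)*0.000000] = 0.000000; exercise = 0.000000; V(3,2) = max -> 0.000000
  V(3,3) = exp(-r*dt) * [p*0.000000 + (1-p)*0.000000] = 0.000000; exercise = 0.000000; V(3,3) = max -> 0.000000
  V(2,0) = exp(-r*dt) * [p*17.148697 + (1-p)*5.123935] = 11.631780; exercise = 9.328531; V(2,0) = max -> 11.631780
  V(2,1) = exp(-r*dt) * [p*5.123935 + (1-p)*0.000000] = 2.814453; exercise = 0.000000; V(2,1) = max -> 2.814453
  V(2,2) = exp(-r*dt) * [p*0.000000 + (1-p)*0.000000] = 0.000000; exercise = 0.000000; V(2,2) = max -> 0.000000
  V(1,0) = exp(-r*dt) * [p*11.631780 + (1-p)*2.814453] = 7.604281; exercise = 3.167768; V(1,0) = max -> 7.604281
  V(1,1) = exp(-r*dt) * [p*2.814453 + (1-p)*0.000000] = 1.545910; exercise = 0.000000; V(1,1) = max -> 1.545910
  V(0,0) = exp(-r*dt) * [p*7.604281 + (1-p)*1.545910] = 4.844341; exercise = 0.000000; V(0,0) = max -> 4.844341

Answer: Price = V(0,0) = 4.8443


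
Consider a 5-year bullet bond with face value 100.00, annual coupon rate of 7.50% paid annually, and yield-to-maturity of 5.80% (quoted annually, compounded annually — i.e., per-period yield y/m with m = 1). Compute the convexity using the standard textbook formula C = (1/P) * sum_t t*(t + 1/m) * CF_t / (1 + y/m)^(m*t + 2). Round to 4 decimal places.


Coupon per period c = face * coupon_rate / m = 7.500000
Periods per year m = 1; per-period yield y/m = 0.058000
Number of cashflows N = 5
Cashflows (t years, CF_t, discount factor 1/(1+y/m)^(m*t), PV):
  t = 1.0000: CF_t = 7.500000, DF = 0.945180, PV = 7.088847
  t = 2.0000: CF_t = 7.500000, DF = 0.893364, PV = 6.700233
  t = 3.0000: CF_t = 7.500000, DF = 0.844390, PV = 6.332924
  t = 4.0000: CF_t = 7.500000, DF = 0.798100, PV = 5.985750
  t = 5.0000: CF_t = 107.500000, DF = 0.754348, PV = 81.092395
Price P = sum_t PV_t = 107.200149
Convexity numerator sum_t t*(t + 1/m) * CF_t / (1+y/m)^(m*t + 2):
  t = 1.0000: term = 12.665848
  t = 2.0000: term = 35.914502
  t = 3.0000: term = 67.891307
  t = 4.0000: term = 106.949129
  t = 5.0000: term = 2173.351870
Convexity = (1/P) * sum = 2396.772655 / 107.200149 = 22.357923

Answer: Convexity = 22.3579


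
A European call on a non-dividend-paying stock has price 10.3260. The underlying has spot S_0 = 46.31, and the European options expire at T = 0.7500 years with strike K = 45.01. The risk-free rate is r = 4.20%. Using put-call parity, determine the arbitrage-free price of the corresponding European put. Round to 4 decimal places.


Put-call parity: C - P = S_0 * exp(-qT) - K * exp(-rT).
S_0 * exp(-qT) = 46.3100 * 1.00000000 = 46.31000000
K * exp(-rT) = 45.0100 * 0.96899096 = 43.61428295
P = C - S*exp(-qT) + K*exp(-rT)
P = 10.3260 - 46.31000000 + 43.61428295 = 7.6303

Answer: Put price = 7.6303


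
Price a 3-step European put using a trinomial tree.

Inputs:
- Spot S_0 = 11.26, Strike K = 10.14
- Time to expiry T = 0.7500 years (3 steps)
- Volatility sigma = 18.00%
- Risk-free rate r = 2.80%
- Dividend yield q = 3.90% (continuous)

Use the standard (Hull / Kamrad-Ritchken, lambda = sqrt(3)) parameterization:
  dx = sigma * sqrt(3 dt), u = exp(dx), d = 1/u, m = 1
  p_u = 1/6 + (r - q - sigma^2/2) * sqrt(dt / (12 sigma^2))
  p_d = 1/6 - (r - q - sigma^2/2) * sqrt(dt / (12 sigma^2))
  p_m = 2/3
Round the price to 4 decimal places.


dt = T/N = 0.250000; dx = sigma*sqrt(3*dt) = 0.155885
u = exp(dx) = 1.168691; d = 1/u = 0.855658
p_u = 0.144856, p_m = 0.666667, p_d = 0.188478
Discount per step: exp(-r*dt) = 0.993024
Stock lattice S(k, j) with j the centered position index:
  k=0: S(0,+0) = 11.2600
  k=1: S(1,-1) = 9.6347; S(1,+0) = 11.2600; S(1,+1) = 13.1595
  k=2: S(2,-2) = 8.2440; S(2,-1) = 9.6347; S(2,+0) = 11.2600; S(2,+1) = 13.1595; S(2,+2) = 15.3794
  k=3: S(3,-3) = 7.0541; S(3,-2) = 8.2440; S(3,-1) = 9.6347; S(3,+0) = 11.2600; S(3,+1) = 13.1595; S(3,+2) = 15.3794; S(3,+3) = 17.9737
Terminal payoffs V(N, j) = max(K - S_T, 0):
  V(3,-3) = 3.085943; V(3,-2) = 1.895985; V(3,-1) = 0.505291; V(3,+0) = 0.000000; V(3,+1) = 0.000000; V(3,+2) = 0.000000; V(3,+3) = 0.000000
Backward induction: V(k, j) = exp(-r*dt) * [p_u * V(k+1, j+1) + p_m * V(k+1, j) + p_d * V(k+1, j-1)]
  V(2,-2) = exp(-r*dt) * [p_u*0.505291 + p_m*1.895985 + p_d*3.085943] = 1.905431
  V(2,-1) = exp(-r*dt) * [p_u*0.000000 + p_m*0.505291 + p_d*1.895985] = 0.689369
  V(2,+0) = exp(-r*dt) * [p_u*0.000000 + p_m*0.000000 + p_d*0.505291] = 0.094572
  V(2,+1) = exp(-r*dt) * [p_u*0.000000 + p_m*0.000000 + p_d*0.000000] = 0.000000
  V(2,+2) = exp(-r*dt) * [p_u*0.000000 + p_m*0.000000 + p_d*0.000000] = 0.000000
  V(1,-1) = exp(-r*dt) * [p_u*0.094572 + p_m*0.689369 + p_d*1.905431] = 0.826603
  V(1,+0) = exp(-r*dt) * [p_u*0.000000 + p_m*0.094572 + p_d*0.689369] = 0.191632
  V(1,+1) = exp(-r*dt) * [p_u*0.000000 + p_m*0.000000 + p_d*0.094572] = 0.017700
  V(0,+0) = exp(-r*dt) * [p_u*0.017700 + p_m*0.191632 + p_d*0.826603] = 0.284119

Answer: Price = V(0,0) = 0.2841


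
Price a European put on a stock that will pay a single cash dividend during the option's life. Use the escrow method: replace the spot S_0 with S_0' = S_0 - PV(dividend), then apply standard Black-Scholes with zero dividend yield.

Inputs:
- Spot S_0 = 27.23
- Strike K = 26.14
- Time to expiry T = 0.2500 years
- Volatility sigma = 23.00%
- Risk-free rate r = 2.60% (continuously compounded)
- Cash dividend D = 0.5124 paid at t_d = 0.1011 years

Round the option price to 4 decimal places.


Answer: Price = 0.8705

Derivation:
PV(D) = D * exp(-r * t_d) = 0.5124 * 0.99737485 = 0.51105487
S_0' = S_0 - PV(D) = 27.2300 - 0.51105487 = 26.71894513
d1 = (ln(S_0'/K) + (r + sigma^2/2)*T) / (sigma*sqrt(T)) = 0.30451009
d2 = d1 - sigma*sqrt(T) = 0.18951009
exp(-rT) = 0.99352108
N(-d1) = 0.38036965; N(-d2) = 0.42484652
P = K * exp(-rT) * N(-d2) - S_0' * N(-d1) = 26.1400 * 0.99352108 * 0.42484652 - 26.71894513 * 0.38036965 = 0.8705


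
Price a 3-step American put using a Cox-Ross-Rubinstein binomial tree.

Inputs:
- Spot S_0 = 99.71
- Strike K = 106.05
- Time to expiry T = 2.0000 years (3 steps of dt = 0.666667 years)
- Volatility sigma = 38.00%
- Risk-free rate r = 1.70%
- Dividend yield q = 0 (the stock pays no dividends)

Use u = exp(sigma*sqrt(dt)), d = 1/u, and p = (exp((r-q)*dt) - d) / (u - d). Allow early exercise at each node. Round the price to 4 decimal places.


dt = T/N = 0.666667
u = exp(sigma*sqrt(dt)) = 1.363792; d = 1/u = 0.733250
p = (exp((r-q)*dt) - d) / (u - d) = 0.441125
Discount per step: exp(-r*dt) = 0.988731
Stock lattice S(k, i) with i counting down-moves:
  k=0: S(0,0) = 99.7100
  k=1: S(1,0) = 135.9837; S(1,1) = 73.1123
  k=2: S(2,0) = 185.4534; S(2,1) = 99.7100; S(2,2) = 53.6096
  k=3: S(3,0) = 252.9197; S(3,1) = 135.9837; S(3,2) = 73.1123; S(3,3) = 39.3093
Terminal payoffs V(N, i) = max(K - S_T, 0):
  V(3,0) = 0.000000; V(3,1) = 0.000000; V(3,2) = 32.937652; V(3,3) = 66.740750
Backward induction: V(k, i) = exp(-r*dt) * [p * V(k+1, i) + (1-p) * V(k+1, i+1)]; then take max(V_cont, immediate exercise) for American.
  V(2,0) = exp(-r*dt) * [p*0.000000 + (1-p)*0.000000] = 0.000000; exercise = 0.000000; V(2,0) = max -> 0.000000
  V(2,1) = exp(-r*dt) * [p*0.000000 + (1-p)*32.937652] = 18.200572; exercise = 6.340000; V(2,1) = max -> 18.200572
  V(2,2) = exp(-r*dt) * [p*32.937652 + (1-p)*66.740750] = 51.245263; exercise = 52.440378; V(2,2) = max -> 52.440378
  V(1,0) = exp(-r*dt) * [p*0.000000 + (1-p)*18.200572] = 10.057208; exercise = 0.000000; V(1,0) = max -> 10.057208
  V(1,1) = exp(-r*dt) * [p*18.200572 + (1-p)*52.440378] = 36.915575; exercise = 32.937652; V(1,1) = max -> 36.915575
  V(0,0) = exp(-r*dt) * [p*10.057208 + (1-p)*36.915575] = 24.785172; exercise = 6.340000; V(0,0) = max -> 24.785172

Answer: Price = V(0,0) = 24.7852


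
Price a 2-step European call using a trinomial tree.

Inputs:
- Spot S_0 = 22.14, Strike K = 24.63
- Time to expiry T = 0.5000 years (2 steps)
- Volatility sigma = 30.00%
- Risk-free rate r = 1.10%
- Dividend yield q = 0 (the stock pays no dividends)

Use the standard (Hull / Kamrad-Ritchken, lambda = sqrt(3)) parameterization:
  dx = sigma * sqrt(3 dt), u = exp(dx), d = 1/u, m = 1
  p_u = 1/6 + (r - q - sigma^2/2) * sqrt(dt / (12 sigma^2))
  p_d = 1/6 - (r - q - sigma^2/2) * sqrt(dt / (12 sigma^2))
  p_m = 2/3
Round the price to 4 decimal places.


dt = T/N = 0.250000; dx = sigma*sqrt(3*dt) = 0.259808
u = exp(dx) = 1.296681; d = 1/u = 0.771200
p_u = 0.150308, p_m = 0.666667, p_d = 0.183025
Discount per step: exp(-r*dt) = 0.997254
Stock lattice S(k, j) with j the centered position index:
  k=0: S(0,+0) = 22.1400
  k=1: S(1,-1) = 17.0744; S(1,+0) = 22.1400; S(1,+1) = 28.7085
  k=2: S(2,-2) = 13.1678; S(2,-1) = 17.0744; S(2,+0) = 22.1400; S(2,+1) = 28.7085; S(2,+2) = 37.2258
Terminal payoffs V(N, j) = max(S_T - K, 0):
  V(2,-2) = 0.000000; V(2,-1) = 0.000000; V(2,+0) = 0.000000; V(2,+1) = 4.078509; V(2,+2) = 12.595767
Backward induction: V(k, j) = exp(-r*dt) * [p_u * V(k+1, j+1) + p_m * V(k+1, j) + p_d * V(k+1, j-1)]
  V(1,-1) = exp(-r*dt) * [p_u*0.000000 + p_m*0.000000 + p_d*0.000000] = 0.000000
  V(1,+0) = exp(-r*dt) * [p_u*4.078509 + p_m*0.000000 + p_d*0.000000] = 0.611351
  V(1,+1) = exp(-r*dt) * [p_u*12.595767 + p_m*4.078509 + p_d*0.000000] = 4.599589
  V(0,+0) = exp(-r*dt) * [p_u*4.599589 + p_m*0.611351 + p_d*0.000000] = 1.095906

Answer: Price = V(0,0) = 1.0959


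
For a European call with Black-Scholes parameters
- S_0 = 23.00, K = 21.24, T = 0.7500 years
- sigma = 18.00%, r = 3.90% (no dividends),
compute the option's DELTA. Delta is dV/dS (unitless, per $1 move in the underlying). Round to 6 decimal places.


d1 = 0.7762668074; d2 = 0.6203822347
phi(d1) = 0.2951612059; exp(-qT) = 1.0000000000; exp(-rT) = 0.9711736407
N(d1) = 0.7812042664
Delta = exp(-qT) * N(d1) = 1.0000000000 * 0.7812042664 = 0.781204

Answer: Delta = 0.781204


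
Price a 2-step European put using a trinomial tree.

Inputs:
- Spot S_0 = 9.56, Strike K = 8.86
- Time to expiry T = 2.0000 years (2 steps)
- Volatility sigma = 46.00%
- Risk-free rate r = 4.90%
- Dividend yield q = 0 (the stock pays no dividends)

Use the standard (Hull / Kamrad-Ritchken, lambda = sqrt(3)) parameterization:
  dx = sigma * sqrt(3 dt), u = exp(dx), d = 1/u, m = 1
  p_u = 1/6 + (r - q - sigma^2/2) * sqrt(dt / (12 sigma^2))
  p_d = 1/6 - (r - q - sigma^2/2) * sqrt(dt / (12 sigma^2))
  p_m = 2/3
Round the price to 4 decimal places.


dt = T/N = 1.000000; dx = sigma*sqrt(3*dt) = 0.796743
u = exp(dx) = 2.218305; d = 1/u = 0.450795
p_u = 0.131022, p_m = 0.666667, p_d = 0.202312
Discount per step: exp(-r*dt) = 0.952181
Stock lattice S(k, j) with j the centered position index:
  k=0: S(0,+0) = 9.5600
  k=1: S(1,-1) = 4.3096; S(1,+0) = 9.5600; S(1,+1) = 21.2070
  k=2: S(2,-2) = 1.9427; S(2,-1) = 4.3096; S(2,+0) = 9.5600; S(2,+1) = 21.2070; S(2,+2) = 47.0436
Terminal payoffs V(N, j) = max(K - S_T, 0):
  V(2,-2) = 6.917257; V(2,-1) = 4.550403; V(2,+0) = 0.000000; V(2,+1) = 0.000000; V(2,+2) = 0.000000
Backward induction: V(k, j) = exp(-r*dt) * [p_u * V(k+1, j+1) + p_m * V(k+1, j) + p_d * V(k+1, j-1)]
  V(1,-1) = exp(-r*dt) * [p_u*0.000000 + p_m*4.550403 + p_d*6.917257] = 4.221061
  V(1,+0) = exp(-r*dt) * [p_u*0.000000 + p_m*0.000000 + p_d*4.550403] = 0.876578
  V(1,+1) = exp(-r*dt) * [p_u*0.000000 + p_m*0.000000 + p_d*0.000000] = 0.000000
  V(0,+0) = exp(-r*dt) * [p_u*0.000000 + p_m*0.876578 + p_d*4.221061] = 1.369575

Answer: Price = V(0,0) = 1.3696


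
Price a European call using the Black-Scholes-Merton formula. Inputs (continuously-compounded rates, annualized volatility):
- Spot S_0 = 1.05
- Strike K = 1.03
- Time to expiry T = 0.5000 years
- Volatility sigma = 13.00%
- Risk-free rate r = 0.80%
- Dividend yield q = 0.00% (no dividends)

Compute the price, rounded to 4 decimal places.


d1 = (ln(S/K) + (r - q + 0.5*sigma^2) * T) / (sigma * sqrt(T)) = 0.29868584
d2 = d1 - sigma * sqrt(T) = 0.20676196
exp(-rT) = 0.99600799; exp(-qT) = 1.00000000
C = S_0 * exp(-qT) * N(d1) - K * exp(-rT) * N(d2)
N(d1) = 0.61741012; N(d2) = 0.58190212
C = 1.0500 * 1.00000000 * 0.61741012 - 1.0300 * 0.99600799 * 0.58190212 = 0.0513

Answer: Price = 0.0513


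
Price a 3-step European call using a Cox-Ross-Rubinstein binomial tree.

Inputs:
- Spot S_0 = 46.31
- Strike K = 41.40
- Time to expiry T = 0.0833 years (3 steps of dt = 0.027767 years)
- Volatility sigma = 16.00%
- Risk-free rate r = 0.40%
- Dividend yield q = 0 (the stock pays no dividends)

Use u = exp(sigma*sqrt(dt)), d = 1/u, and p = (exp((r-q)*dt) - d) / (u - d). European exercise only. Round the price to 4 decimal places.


dt = T/N = 0.027767
u = exp(sigma*sqrt(dt)) = 1.027020; d = 1/u = 0.973691
p = (exp((r-q)*dt) - d) / (u - d) = 0.495418
Discount per step: exp(-r*dt) = 0.999889
Stock lattice S(k, i) with i counting down-moves:
  k=0: S(0,0) = 46.3100
  k=1: S(1,0) = 47.5613; S(1,1) = 45.0916
  k=2: S(2,0) = 48.8464; S(2,1) = 46.3100; S(2,2) = 43.9053
  k=3: S(3,0) = 50.1662; S(3,1) = 47.5613; S(3,2) = 45.0916; S(3,3) = 42.7502
Terminal payoffs V(N, i) = max(S_T - K, 0):
  V(3,0) = 8.766221; V(3,1) = 6.161293; V(3,2) = 3.691628; V(3,3) = 1.350202
Backward induction: V(k, i) = exp(-r*dt) * [p * V(k+1, i) + (1-p) * V(k+1, i+1)].
  V(2,0) = exp(-r*dt) * [p*8.766221 + (1-p)*6.161293] = 7.450993
  V(2,1) = exp(-r*dt) * [p*6.161293 + (1-p)*3.691628] = 4.914598
  V(2,2) = exp(-r*dt) * [p*3.691628 + (1-p)*1.350202] = 2.509907
  V(1,0) = exp(-r*dt) * [p*7.450993 + (1-p)*4.914598] = 6.170488
  V(1,1) = exp(-r*dt) * [p*4.914598 + (1-p)*2.509907] = 3.700823
  V(0,0) = exp(-r*dt) * [p*6.170488 + (1-p)*3.700823] = 4.923792

Answer: Price = V(0,0) = 4.9238


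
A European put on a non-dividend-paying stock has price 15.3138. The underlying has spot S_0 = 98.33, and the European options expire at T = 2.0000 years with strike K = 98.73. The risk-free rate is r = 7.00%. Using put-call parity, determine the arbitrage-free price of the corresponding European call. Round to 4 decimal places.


Answer: Call price = 27.8121

Derivation:
Put-call parity: C - P = S_0 * exp(-qT) - K * exp(-rT).
S_0 * exp(-qT) = 98.3300 * 1.00000000 = 98.33000000
K * exp(-rT) = 98.7300 * 0.86935824 = 85.83173858
C = P + S*exp(-qT) - K*exp(-rT)
C = 15.3138 + 98.33000000 - 85.83173858 = 27.8121


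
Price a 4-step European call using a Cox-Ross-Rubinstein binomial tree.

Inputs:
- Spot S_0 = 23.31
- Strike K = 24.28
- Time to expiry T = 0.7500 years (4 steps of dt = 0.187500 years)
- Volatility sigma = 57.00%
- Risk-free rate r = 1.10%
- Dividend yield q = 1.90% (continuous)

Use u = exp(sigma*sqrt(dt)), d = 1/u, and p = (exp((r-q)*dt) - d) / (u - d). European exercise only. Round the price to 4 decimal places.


Answer: Price = V(0,0) = 3.9409

Derivation:
dt = T/N = 0.187500
u = exp(sigma*sqrt(dt)) = 1.279945; d = 1/u = 0.781283
p = (exp((r-q)*dt) - d) / (u - d) = 0.435601
Discount per step: exp(-r*dt) = 0.997940
Stock lattice S(k, i) with i counting down-moves:
  k=0: S(0,0) = 23.3100
  k=1: S(1,0) = 29.8355; S(1,1) = 18.2117
  k=2: S(2,0) = 38.1878; S(2,1) = 23.3100; S(2,2) = 14.2285
  k=3: S(3,0) = 48.8783; S(3,1) = 29.8355; S(3,2) = 18.2117; S(3,3) = 11.1165
  k=4: S(4,0) = 62.5616; S(4,1) = 38.1878; S(4,2) = 23.3100; S(4,3) = 14.2285; S(4,4) = 8.6851
Terminal payoffs V(N, i) = max(S_T - K, 0):
  V(4,0) = 38.281584; V(4,1) = 13.907832; V(4,2) = 0.000000; V(4,3) = 0.000000; V(4,4) = 0.000000
Backward induction: V(k, i) = exp(-r*dt) * [p * V(k+1, i) + (1-p) * V(k+1, i+1)].
  V(3,0) = exp(-r*dt) * [p*38.281584 + (1-p)*13.907832] = 24.474538
  V(3,1) = exp(-r*dt) * [p*13.907832 + (1-p)*0.000000] = 6.045787
  V(3,2) = exp(-r*dt) * [p*0.000000 + (1-p)*0.000000] = 0.000000
  V(3,3) = exp(-r*dt) * [p*0.000000 + (1-p)*0.000000] = 0.000000
  V(2,0) = exp(-r*dt) * [p*24.474538 + (1-p)*6.045787] = 14.044377
  V(2,1) = exp(-r*dt) * [p*6.045787 + (1-p)*0.000000] = 2.628126
  V(2,2) = exp(-r*dt) * [p*0.000000 + (1-p)*0.000000] = 0.000000
  V(1,0) = exp(-r*dt) * [p*14.044377 + (1-p)*2.628126] = 7.585398
  V(1,1) = exp(-r*dt) * [p*2.628126 + (1-p)*0.000000] = 1.142456
  V(0,0) = exp(-r*dt) * [p*7.585398 + (1-p)*1.142456] = 3.940873


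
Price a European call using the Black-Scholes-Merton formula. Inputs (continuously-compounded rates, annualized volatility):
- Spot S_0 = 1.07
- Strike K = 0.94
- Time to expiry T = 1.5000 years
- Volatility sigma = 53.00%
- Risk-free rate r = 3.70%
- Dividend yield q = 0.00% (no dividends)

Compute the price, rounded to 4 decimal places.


Answer: Price = 0.3494

Derivation:
d1 = (ln(S/K) + (r - q + 0.5*sigma^2) * T) / (sigma * sqrt(T)) = 0.60961337
d2 = d1 - sigma * sqrt(T) = -0.03950141
exp(-rT) = 0.94601202; exp(-qT) = 1.00000000
C = S_0 * exp(-qT) * N(d1) - K * exp(-rT) * N(d2)
N(d1) = 0.72894102; N(d2) = 0.48424532
C = 1.0700 * 1.00000000 * 0.72894102 - 0.9400 * 0.94601202 * 0.48424532 = 0.3494


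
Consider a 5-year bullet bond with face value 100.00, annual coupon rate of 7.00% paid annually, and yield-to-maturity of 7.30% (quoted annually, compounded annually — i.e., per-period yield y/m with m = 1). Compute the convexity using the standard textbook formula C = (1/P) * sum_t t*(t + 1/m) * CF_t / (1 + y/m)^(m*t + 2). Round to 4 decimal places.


Answer: Convexity = 21.8065

Derivation:
Coupon per period c = face * coupon_rate / m = 7.000000
Periods per year m = 1; per-period yield y/m = 0.073000
Number of cashflows N = 5
Cashflows (t years, CF_t, discount factor 1/(1+y/m)^(m*t), PV):
  t = 1.0000: CF_t = 7.000000, DF = 0.931966, PV = 6.523765
  t = 2.0000: CF_t = 7.000000, DF = 0.868561, PV = 6.079930
  t = 3.0000: CF_t = 7.000000, DF = 0.809470, PV = 5.666291
  t = 4.0000: CF_t = 7.000000, DF = 0.754399, PV = 5.280793
  t = 5.0000: CF_t = 107.000000, DF = 0.703075, PV = 75.228979
Price P = sum_t PV_t = 98.779759
Convexity numerator sum_t t*(t + 1/m) * CF_t / (1+y/m)^(m*t + 2):
  t = 1.0000: term = 11.332582
  t = 2.0000: term = 31.684759
  t = 3.0000: term = 59.058264
  t = 4.0000: term = 91.733868
  t = 5.0000: term = 1960.229761
Convexity = (1/P) * sum = 2154.039233 / 98.779759 = 21.806484


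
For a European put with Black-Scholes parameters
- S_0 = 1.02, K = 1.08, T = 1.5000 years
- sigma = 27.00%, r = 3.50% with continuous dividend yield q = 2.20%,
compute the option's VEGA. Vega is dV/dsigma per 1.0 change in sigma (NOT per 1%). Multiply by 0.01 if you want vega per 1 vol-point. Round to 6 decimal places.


d1 = 0.0514592016; d2 = -0.2792219137
phi(d1) = 0.3984144205; exp(-qT) = 0.9675385596; exp(-rT) = 0.9488543211
Vega = S * exp(-qT) * phi(d1) * sqrt(T) = 1.0200 * 0.9675385596 * 0.3984144205 * 1.2247448714 = 0.481559

Answer: Vega = 0.481559


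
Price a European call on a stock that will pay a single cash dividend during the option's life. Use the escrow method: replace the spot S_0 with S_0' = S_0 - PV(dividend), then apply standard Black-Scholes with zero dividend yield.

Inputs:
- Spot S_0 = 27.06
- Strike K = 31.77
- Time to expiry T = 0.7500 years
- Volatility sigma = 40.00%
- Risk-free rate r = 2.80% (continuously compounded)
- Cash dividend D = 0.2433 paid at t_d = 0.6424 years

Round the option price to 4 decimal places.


Answer: Price = 2.1939

Derivation:
PV(D) = D * exp(-r * t_d) = 0.2433 * 0.98217360 = 0.23896284
S_0' = S_0 - PV(D) = 27.0600 - 0.23896284 = 26.82103716
d1 = (ln(S_0'/K) + (r + sigma^2/2)*T) / (sigma*sqrt(T)) = -0.25500378
d2 = d1 - sigma*sqrt(T) = -0.60141394
exp(-rT) = 0.97921896
N(d1) = 0.39936009; N(d2) = 0.27378216
C = S_0' * N(d1) - K * exp(-rT) * N(d2) = 26.82103716 * 0.39936009 - 31.7700 * 0.97921896 * 0.27378216 = 2.1939


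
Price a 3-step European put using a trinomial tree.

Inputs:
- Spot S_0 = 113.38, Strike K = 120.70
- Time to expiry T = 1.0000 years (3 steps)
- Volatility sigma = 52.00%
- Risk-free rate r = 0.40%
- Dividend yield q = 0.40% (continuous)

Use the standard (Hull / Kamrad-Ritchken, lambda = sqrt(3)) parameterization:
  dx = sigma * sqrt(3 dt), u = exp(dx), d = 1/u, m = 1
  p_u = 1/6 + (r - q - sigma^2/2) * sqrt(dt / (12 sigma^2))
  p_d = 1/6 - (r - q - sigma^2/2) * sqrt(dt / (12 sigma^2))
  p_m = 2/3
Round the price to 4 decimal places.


dt = T/N = 0.333333; dx = sigma*sqrt(3*dt) = 0.520000
u = exp(dx) = 1.682028; d = 1/u = 0.594521
p_u = 0.123333, p_m = 0.666667, p_d = 0.210000
Discount per step: exp(-r*dt) = 0.998668
Stock lattice S(k, j) with j the centered position index:
  k=0: S(0,+0) = 113.3800
  k=1: S(1,-1) = 67.4067; S(1,+0) = 113.3800; S(1,+1) = 190.7083
  k=2: S(2,-2) = 40.0747; S(2,-1) = 67.4067; S(2,+0) = 113.3800; S(2,+1) = 190.7083; S(2,+2) = 320.7766
  k=3: S(3,-3) = 23.8252; S(3,-2) = 40.0747; S(3,-1) = 67.4067; S(3,+0) = 113.3800; S(3,+1) = 190.7083; S(3,+2) = 320.7766; S(3,+3) = 539.5552
Terminal payoffs V(N, j) = max(K - S_T, 0):
  V(3,-3) = 96.874772; V(3,-2) = 80.625308; V(3,-1) = 53.293260; V(3,+0) = 7.320000; V(3,+1) = 0.000000; V(3,+2) = 0.000000; V(3,+3) = 0.000000
Backward induction: V(k, j) = exp(-r*dt) * [p_u * V(k+1, j+1) + p_m * V(k+1, j) + p_d * V(k+1, j-1)]
  V(2,-2) = exp(-r*dt) * [p_u*53.293260 + p_m*80.625308 + p_d*96.874772] = 80.559259
  V(2,-1) = exp(-r*dt) * [p_u*7.320000 + p_m*53.293260 + p_d*80.625308] = 53.291852
  V(2,+0) = exp(-r*dt) * [p_u*0.000000 + p_m*7.320000 + p_d*53.293260] = 16.050170
  V(2,+1) = exp(-r*dt) * [p_u*0.000000 + p_m*0.000000 + p_d*7.320000] = 1.535152
  V(2,+2) = exp(-r*dt) * [p_u*0.000000 + p_m*0.000000 + p_d*0.000000] = 0.000000
  V(1,-1) = exp(-r*dt) * [p_u*16.050170 + p_m*53.291852 + p_d*80.559259] = 54.352348
  V(1,+0) = exp(-r*dt) * [p_u*1.535152 + p_m*16.050170 + p_d*53.291852] = 22.051316
  V(1,+1) = exp(-r*dt) * [p_u*0.000000 + p_m*1.535152 + p_d*16.050170] = 4.388116
  V(0,+0) = exp(-r*dt) * [p_u*4.388116 + p_m*22.051316 + p_d*54.352348] = 26.620554

Answer: Price = V(0,0) = 26.6206


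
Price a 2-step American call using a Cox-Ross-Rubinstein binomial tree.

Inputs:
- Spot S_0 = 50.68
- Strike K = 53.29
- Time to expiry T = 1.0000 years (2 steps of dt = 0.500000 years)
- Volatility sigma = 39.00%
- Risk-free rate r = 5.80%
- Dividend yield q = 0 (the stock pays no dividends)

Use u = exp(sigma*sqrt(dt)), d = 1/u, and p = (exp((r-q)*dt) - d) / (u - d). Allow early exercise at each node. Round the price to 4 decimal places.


Answer: Price = V(0,0) = 7.6731

Derivation:
dt = T/N = 0.500000
u = exp(sigma*sqrt(dt)) = 1.317547; d = 1/u = 0.758986
p = (exp((r-q)*dt) - d) / (u - d) = 0.484170
Discount per step: exp(-r*dt) = 0.971416
Stock lattice S(k, i) with i counting down-moves:
  k=0: S(0,0) = 50.6800
  k=1: S(1,0) = 66.7733; S(1,1) = 38.4654
  k=2: S(2,0) = 87.9769; S(2,1) = 50.6800; S(2,2) = 29.1947
Terminal payoffs V(N, i) = max(S_T - K, 0):
  V(2,0) = 34.686932; V(2,1) = 0.000000; V(2,2) = 0.000000
Backward induction: V(k, i) = exp(-r*dt) * [p * V(k+1, i) + (1-p) * V(k+1, i+1)]; then take max(V_cont, immediate exercise) for American.
  V(1,0) = exp(-r*dt) * [p*34.686932 + (1-p)*0.000000] = 16.314330; exercise = 13.483280; V(1,0) = max -> 16.314330
  V(1,1) = exp(-r*dt) * [p*0.000000 + (1-p)*0.000000] = 0.000000; exercise = 0.000000; V(1,1) = max -> 0.000000
  V(0,0) = exp(-r*dt) * [p*16.314330 + (1-p)*0.000000] = 7.673131; exercise = 0.000000; V(0,0) = max -> 7.673131
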